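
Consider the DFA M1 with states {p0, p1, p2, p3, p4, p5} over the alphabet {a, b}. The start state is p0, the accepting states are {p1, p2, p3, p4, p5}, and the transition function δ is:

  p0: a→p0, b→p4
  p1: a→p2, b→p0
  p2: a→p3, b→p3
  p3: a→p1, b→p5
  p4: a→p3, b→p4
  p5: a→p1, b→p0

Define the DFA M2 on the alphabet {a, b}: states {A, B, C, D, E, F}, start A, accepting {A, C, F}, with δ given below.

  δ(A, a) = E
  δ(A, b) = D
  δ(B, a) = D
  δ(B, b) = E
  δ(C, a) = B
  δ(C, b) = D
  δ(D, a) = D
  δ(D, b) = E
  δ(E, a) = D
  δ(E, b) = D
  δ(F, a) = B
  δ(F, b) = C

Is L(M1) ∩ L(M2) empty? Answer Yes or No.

Exploring the product automaton M1 × M2 from the start pair (p0, A), following both machines on each input symbol, reaches 11 state pairs: (p0, A), (p0, E), (p4, D), (p0, D), (p3, D), (p4, E), (p1, D), (p5, E), (p2, D), (p3, E), (p5, D).
M1 accepts in {p1, p2, p3, p4, p5} and M2 accepts in {A, C, F}; no reachable pair has both components accepting, so no string drives both machines to acceptance simultaneously and L(M1) ∩ L(M2) = ∅.
So no string is accepted by both, and the intersection is empty.

Yes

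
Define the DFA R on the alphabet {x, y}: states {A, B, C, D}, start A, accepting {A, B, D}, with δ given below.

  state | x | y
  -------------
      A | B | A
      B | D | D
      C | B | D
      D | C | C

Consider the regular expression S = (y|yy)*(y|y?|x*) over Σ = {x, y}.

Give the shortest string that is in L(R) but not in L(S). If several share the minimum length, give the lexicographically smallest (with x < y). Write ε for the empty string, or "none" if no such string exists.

xy

The string xy is accepted by R but not by S.
No shorter string lies in the difference, and xy is the lexicographically first length-2 string in L(R) \ L(S).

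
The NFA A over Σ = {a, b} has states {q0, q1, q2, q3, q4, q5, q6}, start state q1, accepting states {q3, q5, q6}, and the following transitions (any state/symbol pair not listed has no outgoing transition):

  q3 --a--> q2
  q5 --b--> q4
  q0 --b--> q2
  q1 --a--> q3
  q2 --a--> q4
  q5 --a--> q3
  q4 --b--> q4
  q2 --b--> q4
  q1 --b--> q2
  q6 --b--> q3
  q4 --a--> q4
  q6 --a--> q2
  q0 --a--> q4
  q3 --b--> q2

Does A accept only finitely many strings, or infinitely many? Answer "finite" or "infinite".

finite

The useful states (reachable from q1 and able to reach an accepting state) are {q1, q3}.
Restricted to these states the transition graph has no cycle, so every accepting path has bounded length and L is finite.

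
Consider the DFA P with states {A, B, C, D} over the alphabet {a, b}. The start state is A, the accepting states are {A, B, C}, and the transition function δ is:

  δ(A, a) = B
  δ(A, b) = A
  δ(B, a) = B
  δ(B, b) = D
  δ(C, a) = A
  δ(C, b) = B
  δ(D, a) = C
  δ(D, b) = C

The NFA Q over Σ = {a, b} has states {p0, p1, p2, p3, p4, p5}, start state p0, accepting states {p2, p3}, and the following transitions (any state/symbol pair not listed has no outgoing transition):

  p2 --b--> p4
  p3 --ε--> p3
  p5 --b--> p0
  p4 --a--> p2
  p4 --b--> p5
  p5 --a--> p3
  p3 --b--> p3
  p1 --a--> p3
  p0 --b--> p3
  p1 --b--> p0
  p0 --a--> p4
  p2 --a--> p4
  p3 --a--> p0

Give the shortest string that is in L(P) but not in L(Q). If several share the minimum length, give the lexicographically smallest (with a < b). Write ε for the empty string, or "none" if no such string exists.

ε

The empty string ε is accepted by P but not by Q.
Since ε is the unique shortest string, it is the required witness.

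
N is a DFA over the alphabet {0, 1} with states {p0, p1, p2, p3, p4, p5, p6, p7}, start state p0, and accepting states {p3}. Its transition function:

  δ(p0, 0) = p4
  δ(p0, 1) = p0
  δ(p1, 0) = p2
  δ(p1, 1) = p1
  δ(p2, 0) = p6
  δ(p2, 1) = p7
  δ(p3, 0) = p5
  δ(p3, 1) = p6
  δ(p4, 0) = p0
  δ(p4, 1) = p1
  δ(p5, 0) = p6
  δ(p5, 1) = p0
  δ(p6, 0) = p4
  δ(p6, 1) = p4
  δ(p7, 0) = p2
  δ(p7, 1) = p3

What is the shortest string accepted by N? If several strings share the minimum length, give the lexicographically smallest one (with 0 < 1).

A breadth-first search from p0 reaches an accepting state first via the path p0 → p4 → p1 → p2 → p7 → p3 on input 01011.
No string of length < 5 is accepted (BFS exhausts all shorter strings without reaching an accepting state), and 01011 is the lexicographically least accepting string of length 5.

01011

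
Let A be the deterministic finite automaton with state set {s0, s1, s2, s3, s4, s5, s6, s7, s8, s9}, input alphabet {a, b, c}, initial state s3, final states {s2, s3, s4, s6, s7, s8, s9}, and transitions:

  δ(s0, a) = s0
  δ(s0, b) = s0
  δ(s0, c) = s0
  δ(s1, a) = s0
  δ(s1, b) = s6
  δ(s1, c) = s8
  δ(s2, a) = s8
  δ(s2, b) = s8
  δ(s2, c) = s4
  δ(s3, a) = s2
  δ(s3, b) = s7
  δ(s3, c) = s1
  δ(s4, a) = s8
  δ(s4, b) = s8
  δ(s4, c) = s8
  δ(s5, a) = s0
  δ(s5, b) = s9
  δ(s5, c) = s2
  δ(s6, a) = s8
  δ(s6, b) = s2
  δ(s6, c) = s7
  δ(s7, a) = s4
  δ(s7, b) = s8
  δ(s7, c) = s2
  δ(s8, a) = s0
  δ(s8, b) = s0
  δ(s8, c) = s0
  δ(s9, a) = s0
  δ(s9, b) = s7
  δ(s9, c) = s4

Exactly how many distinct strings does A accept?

The useful subgraph on states {s1, s2, s3, s4, s6, s7, s8} is acyclic, so L(A) is finite; the longest accepting path visits 7 useful states, giving maximum string length 6.
Counting accepting paths from s3 by length: 1 of length 0, 2 of length 1, 8 of length 2, 12 of length 3, 9 of length 4, 9 of length 5, 3 of length 6. Total 44.

44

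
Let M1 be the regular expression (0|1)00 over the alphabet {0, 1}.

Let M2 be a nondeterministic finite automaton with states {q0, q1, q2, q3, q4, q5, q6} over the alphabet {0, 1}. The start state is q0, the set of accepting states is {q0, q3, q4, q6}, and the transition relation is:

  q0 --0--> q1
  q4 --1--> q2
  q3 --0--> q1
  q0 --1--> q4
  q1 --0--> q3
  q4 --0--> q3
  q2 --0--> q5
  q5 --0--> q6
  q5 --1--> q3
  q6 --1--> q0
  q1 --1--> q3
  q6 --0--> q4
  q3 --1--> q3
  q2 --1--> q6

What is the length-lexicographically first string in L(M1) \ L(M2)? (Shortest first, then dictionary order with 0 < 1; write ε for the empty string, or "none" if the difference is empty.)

000

The string 000 is accepted by M1 but not by M2.
No shorter string lies in the difference, and 000 is the lexicographically first length-3 string in L(M1) \ L(M2).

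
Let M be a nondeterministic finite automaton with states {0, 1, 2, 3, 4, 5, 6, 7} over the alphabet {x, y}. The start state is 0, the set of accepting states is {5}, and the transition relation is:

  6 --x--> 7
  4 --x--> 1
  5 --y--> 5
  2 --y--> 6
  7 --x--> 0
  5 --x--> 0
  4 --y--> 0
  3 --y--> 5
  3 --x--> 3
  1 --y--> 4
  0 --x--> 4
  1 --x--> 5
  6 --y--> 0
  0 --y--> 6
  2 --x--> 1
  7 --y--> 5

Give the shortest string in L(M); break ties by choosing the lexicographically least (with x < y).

A breadth-first search from 0 reaches an accepting state first via the path 0 → 4 → 1 → 5 on input xxx.
No string of length < 3 is accepted (BFS exhausts all shorter strings without reaching an accepting state), and xxx is the lexicographically least accepting string of length 3.

xxx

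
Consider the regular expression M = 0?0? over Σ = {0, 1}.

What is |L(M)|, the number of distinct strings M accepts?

The expression has no Kleene star, so L(M) is finite. Expanding the alternatives gives {ε, 0, 00}.
That is 1 of length 0, 1 of length 1, 1 of length 2: 3 strings in all.

3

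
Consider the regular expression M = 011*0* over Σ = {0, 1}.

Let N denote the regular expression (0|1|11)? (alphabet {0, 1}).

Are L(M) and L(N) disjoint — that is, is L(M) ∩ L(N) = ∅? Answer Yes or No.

Converting the expression M to a DFA (subset construction, then merging equivalent states) gives the minimal DFA with states {m0, m1, m2, m3, m4}, start state m0, accepting states {m3, m4} and transitions m0: 0→m1, 1→m2; m1: 0→m2, 1→m3; m2: 0→m2, 1→m2; m3: 0→m4, 1→m3; m4: 0→m4, 1→m2.
Converting the expression N to a DFA (subset construction, then merging equivalent states) gives the minimal DFA with states {n0, n1, n2, n3}, start state n0, accepting states {n0, n1, n2} and transitions n0: 0→n1, 1→n2; n1: 0→n3, 1→n3; n2: 0→n3, 1→n1; n3: 0→n3, 1→n3.
Exploring the product automaton M × N from the start pair (m0, n0), following both machines on each input symbol, reaches 7 state pairs: (m0, n0), (m1, n1), (m2, n2), (m2, n3), (m3, n3), (m2, n1), (m4, n3).
M accepts in {m3, m4} and N accepts in {n0, n1, n2}; no reachable pair has both components accepting, so no string drives both machines to acceptance simultaneously and L(M) ∩ L(N) = ∅.
So no string is accepted by both, and the intersection is empty.

Yes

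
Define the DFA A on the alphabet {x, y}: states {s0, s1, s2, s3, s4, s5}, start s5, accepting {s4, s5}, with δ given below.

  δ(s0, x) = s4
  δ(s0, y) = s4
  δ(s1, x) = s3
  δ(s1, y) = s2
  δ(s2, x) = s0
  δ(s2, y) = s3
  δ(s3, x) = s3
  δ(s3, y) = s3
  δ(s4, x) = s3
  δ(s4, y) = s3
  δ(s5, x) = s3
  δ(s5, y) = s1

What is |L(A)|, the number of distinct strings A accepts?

The useful subgraph on states {s0, s1, s2, s4, s5} is acyclic, so L(A) is finite; the longest accepting path visits 5 useful states, giving maximum string length 4.
Counting accepting paths from s5 by length: 1 of length 0, 2 of length 4. Total 3.

3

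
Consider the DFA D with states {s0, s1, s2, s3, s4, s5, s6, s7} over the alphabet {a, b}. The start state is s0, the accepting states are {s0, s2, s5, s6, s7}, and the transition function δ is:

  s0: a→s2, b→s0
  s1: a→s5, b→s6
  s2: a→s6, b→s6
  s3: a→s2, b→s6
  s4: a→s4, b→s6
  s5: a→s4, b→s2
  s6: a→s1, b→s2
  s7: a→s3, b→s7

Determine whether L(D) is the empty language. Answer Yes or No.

The empty string ε is accepted: the run s0 ends in the accepting state s0.
Since at least one string is accepted, L(D) is not empty.

No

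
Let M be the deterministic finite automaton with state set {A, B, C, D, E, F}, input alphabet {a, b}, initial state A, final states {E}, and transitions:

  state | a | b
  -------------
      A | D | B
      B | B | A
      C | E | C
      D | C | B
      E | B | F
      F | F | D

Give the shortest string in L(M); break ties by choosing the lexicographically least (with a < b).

A breadth-first search from A reaches an accepting state first via the path A → D → C → E on input aaa.
No string of length < 3 is accepted (BFS exhausts all shorter strings without reaching an accepting state), and aaa is the lexicographically least accepting string of length 3.

aaa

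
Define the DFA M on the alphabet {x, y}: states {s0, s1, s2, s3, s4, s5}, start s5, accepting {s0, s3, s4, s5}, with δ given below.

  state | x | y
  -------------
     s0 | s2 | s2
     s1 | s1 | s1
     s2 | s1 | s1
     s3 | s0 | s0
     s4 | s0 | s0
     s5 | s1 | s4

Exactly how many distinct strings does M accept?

The useful subgraph on states {s0, s4, s5} is acyclic, so L(M) is finite; the longest accepting path visits 3 useful states, giving maximum string length 2.
Counting accepting paths from s5 by length: 1 of length 0, 1 of length 1, 2 of length 2. Total 4.

4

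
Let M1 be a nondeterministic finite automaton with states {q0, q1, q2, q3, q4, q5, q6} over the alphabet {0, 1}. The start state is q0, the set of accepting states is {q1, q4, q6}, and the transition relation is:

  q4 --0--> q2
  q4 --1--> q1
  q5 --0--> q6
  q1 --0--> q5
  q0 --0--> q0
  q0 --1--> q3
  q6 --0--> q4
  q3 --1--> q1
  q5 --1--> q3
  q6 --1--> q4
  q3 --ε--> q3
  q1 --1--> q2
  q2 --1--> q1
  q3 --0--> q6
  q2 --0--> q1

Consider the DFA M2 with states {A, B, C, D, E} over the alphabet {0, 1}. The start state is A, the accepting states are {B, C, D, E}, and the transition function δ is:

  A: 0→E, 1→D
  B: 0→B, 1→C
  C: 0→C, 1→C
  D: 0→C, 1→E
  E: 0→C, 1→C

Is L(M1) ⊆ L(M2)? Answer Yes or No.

Exploring the product automaton M1 × M2 from the start pair (q0, A), following both machines on each input symbol, reaches 11 state pairs: (q0, A), (q0, E), (q3, D), (q0, C), (q3, C), (q6, C), (q1, E), (q1, C), (q4, C), (q5, C), (q2, C).
M1 accepts in {q1, q4, q6} and M2 accepts in {B, C, D, E}. The reachable pairs whose M1-component is accepting are (q6, C), (q1, E), (q1, C), (q4, C); in each of them the M2-component is accepting too, so the product for L(M1) \ L(M2) (M1-component accepting, M2-component rejecting) has no reachable accepting pair and the difference is empty.
Hence every string in L(M1) is also in L(M2).

Yes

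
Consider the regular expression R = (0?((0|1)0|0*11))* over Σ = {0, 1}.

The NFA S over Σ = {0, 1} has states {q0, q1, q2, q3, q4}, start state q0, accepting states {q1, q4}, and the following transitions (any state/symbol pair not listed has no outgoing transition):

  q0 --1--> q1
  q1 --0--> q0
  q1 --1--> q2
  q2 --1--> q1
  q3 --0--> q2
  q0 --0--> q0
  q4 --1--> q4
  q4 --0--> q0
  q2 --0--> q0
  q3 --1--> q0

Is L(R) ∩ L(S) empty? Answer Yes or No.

Yes

Converting the expression R to a DFA (subset construction, then merging equivalent states) gives the minimal DFA with states {r0, r1, r2, r3}, start state r0, accepting states {r0, r3} and transitions r0: 0→r1, 1→r2; r1: 0→r3, 1→r2; r2: 0→r0, 1→r0; r3: 0→r3, 1→r2.
Exploring the product automaton R × S from the start pair (r0, q0), following both machines on each input symbol, reaches 5 state pairs: (r0, q0), (r1, q0), (r2, q1), (r3, q0), (r0, q2).
R accepts in {r0, r3} and S accepts in {q1, q4}; no reachable pair has both components accepting, so no string drives both machines to acceptance simultaneously and L(R) ∩ L(S) = ∅.
So no string is accepted by both, and the intersection is empty.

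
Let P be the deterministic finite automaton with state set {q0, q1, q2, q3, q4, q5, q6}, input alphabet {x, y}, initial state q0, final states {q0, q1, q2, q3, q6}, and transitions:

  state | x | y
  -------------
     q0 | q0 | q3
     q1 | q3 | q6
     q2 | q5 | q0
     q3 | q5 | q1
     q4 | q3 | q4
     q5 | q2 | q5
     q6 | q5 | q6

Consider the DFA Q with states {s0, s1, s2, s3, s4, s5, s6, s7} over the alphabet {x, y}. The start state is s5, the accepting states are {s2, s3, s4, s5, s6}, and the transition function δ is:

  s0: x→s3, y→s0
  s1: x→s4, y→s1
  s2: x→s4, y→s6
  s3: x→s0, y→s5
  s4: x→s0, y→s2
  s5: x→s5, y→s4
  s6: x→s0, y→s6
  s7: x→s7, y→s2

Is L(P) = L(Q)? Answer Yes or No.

Exploring the product automaton P × Q from the start pair (q0, s5), following both machines on each input symbol, reaches 6 state pairs: (q0, s5), (q3, s4), (q5, s0), (q1, s2), (q2, s3), (q6, s6).
P accepts in {q0, q1, q2, q3, q6} and Q accepts in {s2, s3, s4, s5, s6}. In every reachable pair the two components are either both accepting — (q0, s5), (q3, s4), (q1, s2), (q2, s3), (q6, s6) — or both non-accepting, so no string is accepted by exactly one of the machines: L(P) \ L(Q) and L(Q) \ L(P) are both empty.
Hence every string is accepted by P iff it is accepted by Q, and the two languages coincide.

Yes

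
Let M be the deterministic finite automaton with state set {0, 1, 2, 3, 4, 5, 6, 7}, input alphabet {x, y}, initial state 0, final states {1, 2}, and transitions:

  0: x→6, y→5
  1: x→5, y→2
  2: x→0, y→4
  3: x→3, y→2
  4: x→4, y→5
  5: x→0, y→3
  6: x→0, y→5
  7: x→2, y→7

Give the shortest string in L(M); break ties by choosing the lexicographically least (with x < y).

yyy

A breadth-first search from 0 reaches an accepting state first via the path 0 → 5 → 3 → 2 on input yyy.
No string of length < 3 is accepted (BFS exhausts all shorter strings without reaching an accepting state), and yyy is the lexicographically least accepting string of length 3.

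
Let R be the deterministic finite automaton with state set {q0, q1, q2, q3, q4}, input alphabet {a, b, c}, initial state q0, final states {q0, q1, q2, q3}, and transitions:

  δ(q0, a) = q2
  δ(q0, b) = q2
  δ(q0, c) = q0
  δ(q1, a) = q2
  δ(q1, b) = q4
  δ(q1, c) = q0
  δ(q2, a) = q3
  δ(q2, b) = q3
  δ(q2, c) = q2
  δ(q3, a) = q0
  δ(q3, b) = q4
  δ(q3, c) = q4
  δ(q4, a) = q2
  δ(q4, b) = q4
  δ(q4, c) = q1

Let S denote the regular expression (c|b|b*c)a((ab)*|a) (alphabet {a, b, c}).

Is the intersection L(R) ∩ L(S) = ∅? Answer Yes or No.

The string ba is accepted by both R and S.
Hence L(R) ∩ L(S) ≠ ∅.

No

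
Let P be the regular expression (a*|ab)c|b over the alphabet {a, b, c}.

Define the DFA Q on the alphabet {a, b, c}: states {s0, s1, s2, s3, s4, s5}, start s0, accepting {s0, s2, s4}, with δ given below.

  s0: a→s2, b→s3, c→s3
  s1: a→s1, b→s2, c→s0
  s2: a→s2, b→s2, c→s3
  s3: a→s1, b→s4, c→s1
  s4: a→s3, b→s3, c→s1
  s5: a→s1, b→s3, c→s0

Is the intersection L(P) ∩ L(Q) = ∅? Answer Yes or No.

Converting the expression P to a DFA (subset construction, then merging equivalent states) gives the minimal DFA with states {p0, p1, p2, p3, p4, p5}, start state p0, accepting states {p2} and transitions p0: a→p1, b→p2, c→p2; p1: a→p3, b→p4, c→p2; p2: a→p5, b→p5, c→p5; p3: a→p3, b→p5, c→p2; p4: a→p5, b→p5, c→p2; p5: a→p5, b→p5, c→p5.
Exploring the product automaton P × Q from the start pair (p0, s0), following both machines on each input symbol, reaches 10 state pairs: (p0, s0), (p1, s2), (p2, s3), (p3, s2), (p4, s2), (p5, s1), (p5, s4), (p5, s2), (p5, s0), (p5, s3).
P accepts in {p2} and Q accepts in {s0, s2, s4}; no reachable pair has both components accepting, so no string drives both machines to acceptance simultaneously and L(P) ∩ L(Q) = ∅.
So no string is accepted by both, and the intersection is empty.

Yes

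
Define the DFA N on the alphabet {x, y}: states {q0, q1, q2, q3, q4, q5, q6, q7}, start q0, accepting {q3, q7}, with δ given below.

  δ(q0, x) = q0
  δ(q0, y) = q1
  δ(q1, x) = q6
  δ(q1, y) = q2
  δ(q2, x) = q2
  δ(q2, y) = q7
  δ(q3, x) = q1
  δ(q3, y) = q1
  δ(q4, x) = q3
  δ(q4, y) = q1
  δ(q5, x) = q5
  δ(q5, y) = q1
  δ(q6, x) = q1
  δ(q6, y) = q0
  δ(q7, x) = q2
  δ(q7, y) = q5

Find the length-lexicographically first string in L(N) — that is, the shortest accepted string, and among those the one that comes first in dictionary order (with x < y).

yyy

A breadth-first search from q0 reaches an accepting state first via the path q0 → q1 → q2 → q7 on input yyy.
No string of length < 3 is accepted (BFS exhausts all shorter strings without reaching an accepting state), and yyy is the lexicographically least accepting string of length 3.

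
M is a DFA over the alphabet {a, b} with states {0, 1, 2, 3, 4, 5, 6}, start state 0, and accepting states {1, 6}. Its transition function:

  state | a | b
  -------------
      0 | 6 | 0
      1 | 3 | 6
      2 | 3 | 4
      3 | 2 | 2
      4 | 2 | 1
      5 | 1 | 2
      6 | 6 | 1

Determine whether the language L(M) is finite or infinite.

infinite

State 0 is reachable from the start and can reach an accepting state, and it lies on the cycle 0 → 0.
Traversing that cycle any number of times yields accepted strings of unbounded length, so the language is infinite.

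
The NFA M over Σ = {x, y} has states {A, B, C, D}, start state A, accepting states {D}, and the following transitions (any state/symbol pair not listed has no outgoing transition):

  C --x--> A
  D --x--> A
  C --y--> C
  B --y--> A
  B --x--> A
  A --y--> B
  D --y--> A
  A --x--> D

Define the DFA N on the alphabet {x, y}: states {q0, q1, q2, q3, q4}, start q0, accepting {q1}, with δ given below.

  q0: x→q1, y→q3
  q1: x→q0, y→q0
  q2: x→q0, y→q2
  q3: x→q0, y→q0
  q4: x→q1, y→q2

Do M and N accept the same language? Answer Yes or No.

Exploring the product automaton M × N from the start pair (A, q0), following both machines on each input symbol, reaches 3 state pairs: (A, q0), (D, q1), (B, q3).
M accepts in {D} and N accepts in {q1}. In every reachable pair the two components are either both accepting — (D, q1) — or both non-accepting, so no string is accepted by exactly one of the machines: L(M) \ L(N) and L(N) \ L(M) are both empty.
Hence every string is accepted by M iff it is accepted by N, and the two languages coincide.

Yes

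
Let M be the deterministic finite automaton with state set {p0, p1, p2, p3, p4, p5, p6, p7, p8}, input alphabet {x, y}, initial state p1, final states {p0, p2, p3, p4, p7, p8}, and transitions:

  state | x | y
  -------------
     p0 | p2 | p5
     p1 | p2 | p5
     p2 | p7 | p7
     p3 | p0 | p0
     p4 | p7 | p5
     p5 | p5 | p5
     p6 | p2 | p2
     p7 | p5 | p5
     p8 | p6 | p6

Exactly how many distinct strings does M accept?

The useful subgraph on states {p1, p2, p7} is acyclic, so L(M) is finite; the longest accepting path visits 3 useful states, giving maximum string length 2.
Counting accepting paths from p1 by length: 1 of length 1, 2 of length 2. Total 3.

3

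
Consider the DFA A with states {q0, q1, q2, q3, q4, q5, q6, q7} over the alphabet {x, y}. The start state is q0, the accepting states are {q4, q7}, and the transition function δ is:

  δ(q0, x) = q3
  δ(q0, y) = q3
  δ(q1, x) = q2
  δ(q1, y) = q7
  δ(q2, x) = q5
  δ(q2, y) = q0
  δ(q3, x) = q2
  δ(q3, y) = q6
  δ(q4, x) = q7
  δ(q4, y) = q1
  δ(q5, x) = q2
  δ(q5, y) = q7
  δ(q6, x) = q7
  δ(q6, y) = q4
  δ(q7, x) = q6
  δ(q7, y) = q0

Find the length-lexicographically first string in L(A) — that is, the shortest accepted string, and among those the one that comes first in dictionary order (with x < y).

xyx

A breadth-first search from q0 reaches an accepting state first via the path q0 → q3 → q6 → q7 on input xyx.
No string of length < 3 is accepted (BFS exhausts all shorter strings without reaching an accepting state), and xyx is the lexicographically least accepting string of length 3.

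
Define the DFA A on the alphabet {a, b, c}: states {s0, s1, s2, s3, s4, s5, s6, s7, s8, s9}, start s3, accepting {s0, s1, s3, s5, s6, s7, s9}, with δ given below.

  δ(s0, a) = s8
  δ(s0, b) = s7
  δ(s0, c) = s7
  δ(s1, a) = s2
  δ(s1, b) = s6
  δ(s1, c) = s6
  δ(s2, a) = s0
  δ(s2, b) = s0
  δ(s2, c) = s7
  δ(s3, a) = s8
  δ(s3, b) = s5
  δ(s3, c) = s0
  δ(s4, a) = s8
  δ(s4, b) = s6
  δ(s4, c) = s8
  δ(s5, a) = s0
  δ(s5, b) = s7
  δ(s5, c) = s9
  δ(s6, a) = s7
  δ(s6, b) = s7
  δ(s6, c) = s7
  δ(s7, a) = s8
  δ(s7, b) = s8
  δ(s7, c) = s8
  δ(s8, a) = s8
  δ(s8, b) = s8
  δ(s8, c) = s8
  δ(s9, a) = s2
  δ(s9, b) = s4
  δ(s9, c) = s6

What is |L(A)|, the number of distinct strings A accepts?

25

The useful subgraph on states {s0, s2, s3, s4, s5, s6, s7, s9} is acyclic, so L(A) is finite; the longest accepting path visits 6 useful states, giving maximum string length 5.
Counting accepting paths from s3 by length: 1 of length 0, 2 of length 1, 5 of length 2, 3 of length 3, 7 of length 4, 7 of length 5. Total 25.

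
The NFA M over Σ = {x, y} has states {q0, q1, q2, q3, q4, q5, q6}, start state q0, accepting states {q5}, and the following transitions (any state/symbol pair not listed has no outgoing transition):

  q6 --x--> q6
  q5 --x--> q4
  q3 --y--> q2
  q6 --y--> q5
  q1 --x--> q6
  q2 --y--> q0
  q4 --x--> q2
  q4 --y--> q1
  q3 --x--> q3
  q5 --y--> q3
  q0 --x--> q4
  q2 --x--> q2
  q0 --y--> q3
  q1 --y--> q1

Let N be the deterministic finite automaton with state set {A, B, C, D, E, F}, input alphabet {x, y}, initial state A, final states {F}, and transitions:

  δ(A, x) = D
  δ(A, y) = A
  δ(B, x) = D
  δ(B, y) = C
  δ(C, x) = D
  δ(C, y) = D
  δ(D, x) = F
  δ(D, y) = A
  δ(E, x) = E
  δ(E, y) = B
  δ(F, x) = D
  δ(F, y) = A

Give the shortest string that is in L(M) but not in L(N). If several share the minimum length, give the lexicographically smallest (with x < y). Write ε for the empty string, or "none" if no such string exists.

xyxy

The string xyxy is accepted by M but not by N.
No shorter string lies in the difference, and xyxy is the lexicographically first length-4 string in L(M) \ L(N).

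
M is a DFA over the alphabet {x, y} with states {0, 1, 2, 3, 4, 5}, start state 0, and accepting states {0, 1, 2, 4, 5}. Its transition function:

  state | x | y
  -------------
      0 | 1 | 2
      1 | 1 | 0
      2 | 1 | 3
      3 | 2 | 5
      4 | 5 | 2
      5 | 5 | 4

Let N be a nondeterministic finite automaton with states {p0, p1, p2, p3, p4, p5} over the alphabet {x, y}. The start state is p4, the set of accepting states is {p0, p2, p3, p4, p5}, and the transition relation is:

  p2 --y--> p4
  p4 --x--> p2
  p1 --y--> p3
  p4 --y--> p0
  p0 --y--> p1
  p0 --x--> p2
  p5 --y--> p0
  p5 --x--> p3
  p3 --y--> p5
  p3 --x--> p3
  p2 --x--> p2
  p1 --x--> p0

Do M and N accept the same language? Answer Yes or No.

Exploring the product automaton M × N from the start pair (0, p4), following both machines on each input symbol, reaches 6 state pairs: (0, p4), (1, p2), (2, p0), (3, p1), (5, p3), (4, p5).
M accepts in {0, 1, 2, 4, 5} and N accepts in {p0, p2, p3, p4, p5}. In every reachable pair the two components are either both accepting — (0, p4), (1, p2), (2, p0), (5, p3), (4, p5) — or both non-accepting, so no string is accepted by exactly one of the machines: L(M) \ L(N) and L(N) \ L(M) are both empty.
Hence every string is accepted by M iff it is accepted by N, and the two languages coincide.

Yes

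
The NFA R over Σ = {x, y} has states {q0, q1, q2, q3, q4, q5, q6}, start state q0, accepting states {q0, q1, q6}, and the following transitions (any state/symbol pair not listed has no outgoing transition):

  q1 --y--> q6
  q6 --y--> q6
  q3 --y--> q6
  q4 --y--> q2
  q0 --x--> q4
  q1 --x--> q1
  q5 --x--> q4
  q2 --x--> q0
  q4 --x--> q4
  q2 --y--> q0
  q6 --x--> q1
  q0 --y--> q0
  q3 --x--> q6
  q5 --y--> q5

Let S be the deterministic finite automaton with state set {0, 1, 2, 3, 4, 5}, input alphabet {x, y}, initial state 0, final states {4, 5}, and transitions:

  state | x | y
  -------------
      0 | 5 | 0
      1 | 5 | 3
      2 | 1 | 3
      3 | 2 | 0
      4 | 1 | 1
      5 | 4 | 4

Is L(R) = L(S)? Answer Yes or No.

No

The empty string ε is accepted by R but rejected by S.
So L(R) ≠ L(S).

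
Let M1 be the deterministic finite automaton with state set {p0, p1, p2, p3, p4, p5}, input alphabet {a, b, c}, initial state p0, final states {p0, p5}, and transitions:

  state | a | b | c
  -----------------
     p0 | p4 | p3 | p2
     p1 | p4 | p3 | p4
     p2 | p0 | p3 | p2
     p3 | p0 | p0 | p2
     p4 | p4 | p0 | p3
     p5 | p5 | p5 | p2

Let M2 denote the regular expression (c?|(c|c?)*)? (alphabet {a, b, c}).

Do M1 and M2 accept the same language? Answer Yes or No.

The string ab is accepted by M1 but rejected by M2.
So L(M1) ≠ L(M2).

No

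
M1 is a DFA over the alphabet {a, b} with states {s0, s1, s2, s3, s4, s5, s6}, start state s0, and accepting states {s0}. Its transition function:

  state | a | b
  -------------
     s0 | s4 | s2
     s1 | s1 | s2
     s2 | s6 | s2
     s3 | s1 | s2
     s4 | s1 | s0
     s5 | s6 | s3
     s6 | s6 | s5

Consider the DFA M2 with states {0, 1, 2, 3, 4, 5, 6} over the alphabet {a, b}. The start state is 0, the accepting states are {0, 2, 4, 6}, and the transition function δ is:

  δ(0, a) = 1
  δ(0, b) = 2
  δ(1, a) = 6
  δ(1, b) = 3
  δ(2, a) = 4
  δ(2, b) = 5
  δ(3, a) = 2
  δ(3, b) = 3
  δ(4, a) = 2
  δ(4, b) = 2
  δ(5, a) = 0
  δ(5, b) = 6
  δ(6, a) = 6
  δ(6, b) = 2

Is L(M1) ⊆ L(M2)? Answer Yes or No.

The string ab is in L(M1) but not in L(M2).
So L(M1) ⊄ L(M2).

No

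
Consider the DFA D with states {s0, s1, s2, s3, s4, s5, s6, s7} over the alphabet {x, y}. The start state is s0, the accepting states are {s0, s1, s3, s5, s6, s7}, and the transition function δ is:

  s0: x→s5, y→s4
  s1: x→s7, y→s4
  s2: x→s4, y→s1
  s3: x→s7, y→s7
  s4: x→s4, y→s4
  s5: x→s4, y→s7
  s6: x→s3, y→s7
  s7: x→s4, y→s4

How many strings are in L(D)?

3

The useful subgraph on states {s0, s5, s7} is acyclic, so L(D) is finite; the longest accepting path visits 3 useful states, giving maximum string length 2.
Counting accepting paths from s0 by length: 1 of length 0, 1 of length 1, 1 of length 2. Total 3.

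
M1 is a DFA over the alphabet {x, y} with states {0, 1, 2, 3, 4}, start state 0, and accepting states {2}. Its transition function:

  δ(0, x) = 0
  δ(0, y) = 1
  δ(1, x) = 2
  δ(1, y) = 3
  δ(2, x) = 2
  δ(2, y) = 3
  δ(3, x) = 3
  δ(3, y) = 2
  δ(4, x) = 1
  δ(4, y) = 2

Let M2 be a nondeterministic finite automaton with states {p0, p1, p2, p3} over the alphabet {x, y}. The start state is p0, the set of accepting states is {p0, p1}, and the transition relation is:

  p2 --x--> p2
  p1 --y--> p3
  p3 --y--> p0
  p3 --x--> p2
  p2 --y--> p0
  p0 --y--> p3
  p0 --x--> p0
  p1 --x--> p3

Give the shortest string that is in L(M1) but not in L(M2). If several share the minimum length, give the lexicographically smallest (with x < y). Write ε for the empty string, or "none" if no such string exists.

The string yx is accepted by M1 but not by M2.
No shorter string lies in the difference, and yx is the lexicographically first length-2 string in L(M1) \ L(M2).

yx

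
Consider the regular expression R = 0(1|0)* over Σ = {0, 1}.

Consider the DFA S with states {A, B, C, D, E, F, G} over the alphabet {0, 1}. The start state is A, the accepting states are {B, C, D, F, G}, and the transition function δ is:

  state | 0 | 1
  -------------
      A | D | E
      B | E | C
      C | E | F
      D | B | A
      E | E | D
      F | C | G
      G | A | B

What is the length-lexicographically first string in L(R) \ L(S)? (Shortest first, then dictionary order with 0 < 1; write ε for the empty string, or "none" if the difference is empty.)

The string 01 is accepted by R but not by S.
No shorter string lies in the difference, and 01 is the lexicographically first length-2 string in L(R) \ L(S).

01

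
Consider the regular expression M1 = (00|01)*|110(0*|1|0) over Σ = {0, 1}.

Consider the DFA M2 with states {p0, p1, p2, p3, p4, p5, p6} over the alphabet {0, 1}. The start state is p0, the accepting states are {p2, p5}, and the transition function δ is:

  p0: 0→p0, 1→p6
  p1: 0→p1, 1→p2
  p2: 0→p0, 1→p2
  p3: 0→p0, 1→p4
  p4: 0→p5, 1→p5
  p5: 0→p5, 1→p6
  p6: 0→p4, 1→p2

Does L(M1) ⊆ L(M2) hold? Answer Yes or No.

No

The empty string ε is in L(M1) but not in L(M2).
So L(M1) ⊄ L(M2).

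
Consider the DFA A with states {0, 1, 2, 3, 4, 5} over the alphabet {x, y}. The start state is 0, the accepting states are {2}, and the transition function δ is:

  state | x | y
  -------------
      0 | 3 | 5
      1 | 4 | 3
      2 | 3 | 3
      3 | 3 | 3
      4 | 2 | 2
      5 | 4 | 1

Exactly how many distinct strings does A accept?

4

The useful subgraph on states {0, 1, 2, 4, 5} is acyclic, so L(A) is finite; the longest accepting path visits 5 useful states, giving maximum string length 4.
Counting accepting paths from 0 by length: 2 of length 3, 2 of length 4. Total 4.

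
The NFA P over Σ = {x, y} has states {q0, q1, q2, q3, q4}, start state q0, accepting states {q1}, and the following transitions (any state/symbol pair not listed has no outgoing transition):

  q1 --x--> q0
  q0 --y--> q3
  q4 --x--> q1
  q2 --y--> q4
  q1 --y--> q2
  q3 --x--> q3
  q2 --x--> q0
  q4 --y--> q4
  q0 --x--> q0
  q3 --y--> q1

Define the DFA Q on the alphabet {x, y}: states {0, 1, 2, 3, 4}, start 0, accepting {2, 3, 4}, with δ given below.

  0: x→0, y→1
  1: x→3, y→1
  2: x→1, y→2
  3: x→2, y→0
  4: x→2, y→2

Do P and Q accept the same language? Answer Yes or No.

No

The string yy is accepted by P but rejected by Q.
So L(P) ≠ L(Q).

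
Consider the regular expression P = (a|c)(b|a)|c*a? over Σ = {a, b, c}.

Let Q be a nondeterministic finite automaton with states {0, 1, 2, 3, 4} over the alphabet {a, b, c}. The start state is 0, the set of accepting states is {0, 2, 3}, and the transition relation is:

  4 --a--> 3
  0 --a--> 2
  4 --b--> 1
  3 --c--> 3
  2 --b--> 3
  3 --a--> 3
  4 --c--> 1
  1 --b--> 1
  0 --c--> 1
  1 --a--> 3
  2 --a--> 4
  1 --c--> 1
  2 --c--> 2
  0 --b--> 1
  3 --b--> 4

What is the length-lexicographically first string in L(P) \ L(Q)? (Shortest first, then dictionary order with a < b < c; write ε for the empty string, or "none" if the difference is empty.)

The string c is accepted by P but not by Q.
No shorter string lies in the difference, and c is the lexicographically first length-1 string in L(P) \ L(Q).

c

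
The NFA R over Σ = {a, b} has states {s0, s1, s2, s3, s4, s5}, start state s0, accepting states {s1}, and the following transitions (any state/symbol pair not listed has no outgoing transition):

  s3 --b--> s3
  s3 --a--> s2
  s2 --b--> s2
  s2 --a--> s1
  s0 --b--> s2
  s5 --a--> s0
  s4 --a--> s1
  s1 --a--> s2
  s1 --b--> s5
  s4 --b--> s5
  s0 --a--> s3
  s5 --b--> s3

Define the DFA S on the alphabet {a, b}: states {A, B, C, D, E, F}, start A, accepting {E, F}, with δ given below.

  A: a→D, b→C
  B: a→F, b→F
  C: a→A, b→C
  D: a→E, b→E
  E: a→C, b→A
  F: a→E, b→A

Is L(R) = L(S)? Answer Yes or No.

The string ba is accepted by R but rejected by S.
So L(R) ≠ L(S).

No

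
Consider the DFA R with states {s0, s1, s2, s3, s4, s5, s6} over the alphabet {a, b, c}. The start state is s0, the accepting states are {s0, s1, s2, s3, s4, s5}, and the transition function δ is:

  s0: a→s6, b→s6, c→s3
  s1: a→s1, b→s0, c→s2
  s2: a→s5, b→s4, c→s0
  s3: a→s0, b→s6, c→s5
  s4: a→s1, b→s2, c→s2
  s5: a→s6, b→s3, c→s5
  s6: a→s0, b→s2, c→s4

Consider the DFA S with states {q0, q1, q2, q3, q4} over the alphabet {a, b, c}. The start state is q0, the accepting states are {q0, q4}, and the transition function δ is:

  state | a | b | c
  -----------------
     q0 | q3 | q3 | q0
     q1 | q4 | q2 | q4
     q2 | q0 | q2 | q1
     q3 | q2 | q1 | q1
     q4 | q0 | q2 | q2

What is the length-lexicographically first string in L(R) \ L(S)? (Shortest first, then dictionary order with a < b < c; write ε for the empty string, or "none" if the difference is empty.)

The string aa is accepted by R but not by S.
No shorter string lies in the difference, and aa is the lexicographically first length-2 string in L(R) \ L(S).

aa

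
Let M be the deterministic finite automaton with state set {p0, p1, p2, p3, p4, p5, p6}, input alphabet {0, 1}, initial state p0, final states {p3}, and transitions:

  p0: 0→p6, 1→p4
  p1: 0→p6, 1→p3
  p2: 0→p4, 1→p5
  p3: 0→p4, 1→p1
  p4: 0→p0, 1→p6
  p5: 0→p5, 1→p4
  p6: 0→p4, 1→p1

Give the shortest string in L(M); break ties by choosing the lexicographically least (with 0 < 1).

011

A breadth-first search from p0 reaches an accepting state first via the path p0 → p6 → p1 → p3 on input 011.
No string of length < 3 is accepted (BFS exhausts all shorter strings without reaching an accepting state), and 011 is the lexicographically least accepting string of length 3.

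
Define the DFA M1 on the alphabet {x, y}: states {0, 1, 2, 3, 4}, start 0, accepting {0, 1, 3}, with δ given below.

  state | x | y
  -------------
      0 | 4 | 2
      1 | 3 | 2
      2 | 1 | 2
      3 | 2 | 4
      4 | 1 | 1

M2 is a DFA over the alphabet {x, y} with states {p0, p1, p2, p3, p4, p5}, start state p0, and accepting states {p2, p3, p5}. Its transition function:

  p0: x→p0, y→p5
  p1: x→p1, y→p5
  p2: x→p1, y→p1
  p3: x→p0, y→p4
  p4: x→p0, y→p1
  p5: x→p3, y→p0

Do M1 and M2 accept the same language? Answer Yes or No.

The empty string ε is accepted by M1 but rejected by M2.
So L(M1) ≠ L(M2).

No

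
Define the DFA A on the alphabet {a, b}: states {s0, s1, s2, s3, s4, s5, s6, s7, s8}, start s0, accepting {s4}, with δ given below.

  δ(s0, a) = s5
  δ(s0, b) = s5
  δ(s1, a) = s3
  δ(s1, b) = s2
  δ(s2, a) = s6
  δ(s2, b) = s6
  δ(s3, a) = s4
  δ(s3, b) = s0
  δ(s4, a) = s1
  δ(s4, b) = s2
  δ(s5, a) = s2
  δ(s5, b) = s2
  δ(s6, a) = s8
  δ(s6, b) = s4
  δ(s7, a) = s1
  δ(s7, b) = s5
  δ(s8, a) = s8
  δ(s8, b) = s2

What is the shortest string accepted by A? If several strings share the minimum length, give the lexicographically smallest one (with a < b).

A breadth-first search from s0 reaches an accepting state first via the path s0 → s5 → s2 → s6 → s4 on input aaab.
No string of length < 4 is accepted (BFS exhausts all shorter strings without reaching an accepting state), and aaab is the lexicographically least accepting string of length 4.

aaab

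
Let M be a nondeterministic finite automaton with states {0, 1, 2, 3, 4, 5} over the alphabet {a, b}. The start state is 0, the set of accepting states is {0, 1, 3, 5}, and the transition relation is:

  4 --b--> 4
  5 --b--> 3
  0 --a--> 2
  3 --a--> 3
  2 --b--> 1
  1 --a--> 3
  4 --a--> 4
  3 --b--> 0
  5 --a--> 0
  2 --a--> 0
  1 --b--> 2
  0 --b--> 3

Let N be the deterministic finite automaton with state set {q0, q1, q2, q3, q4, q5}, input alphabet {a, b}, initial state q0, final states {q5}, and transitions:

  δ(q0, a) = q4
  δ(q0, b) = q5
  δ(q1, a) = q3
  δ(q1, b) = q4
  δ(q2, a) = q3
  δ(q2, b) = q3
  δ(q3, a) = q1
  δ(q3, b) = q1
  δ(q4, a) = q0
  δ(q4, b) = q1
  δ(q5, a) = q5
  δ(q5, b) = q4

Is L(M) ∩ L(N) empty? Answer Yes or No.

No

The string b is accepted by both M and N.
Hence L(M) ∩ L(N) ≠ ∅.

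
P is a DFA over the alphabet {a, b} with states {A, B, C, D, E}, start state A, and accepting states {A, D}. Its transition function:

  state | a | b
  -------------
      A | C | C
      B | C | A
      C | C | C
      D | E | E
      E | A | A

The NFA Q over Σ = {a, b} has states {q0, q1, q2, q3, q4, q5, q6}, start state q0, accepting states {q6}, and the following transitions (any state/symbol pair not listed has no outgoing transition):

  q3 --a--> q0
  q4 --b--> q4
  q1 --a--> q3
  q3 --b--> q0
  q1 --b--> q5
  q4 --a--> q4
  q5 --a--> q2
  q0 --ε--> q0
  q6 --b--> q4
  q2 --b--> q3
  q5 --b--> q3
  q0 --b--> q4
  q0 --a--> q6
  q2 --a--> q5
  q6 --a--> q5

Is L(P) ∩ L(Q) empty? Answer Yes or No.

Yes

Exploring the product automaton P × Q from the start pair (A, q0), following both machines on each input symbol, reaches 7 state pairs: (A, q0), (C, q6), (C, q4), (C, q5), (C, q2), (C, q3), (C, q0).
P accepts in {A, D} and Q accepts in {q6}; no reachable pair has both components accepting, so no string drives both machines to acceptance simultaneously and L(P) ∩ L(Q) = ∅.
So no string is accepted by both, and the intersection is empty.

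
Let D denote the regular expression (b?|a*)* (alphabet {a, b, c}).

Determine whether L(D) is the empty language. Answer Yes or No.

The empty string ε matches the expression, so it belongs to L(D).
Since L(D) contains at least one string, it is not empty.

No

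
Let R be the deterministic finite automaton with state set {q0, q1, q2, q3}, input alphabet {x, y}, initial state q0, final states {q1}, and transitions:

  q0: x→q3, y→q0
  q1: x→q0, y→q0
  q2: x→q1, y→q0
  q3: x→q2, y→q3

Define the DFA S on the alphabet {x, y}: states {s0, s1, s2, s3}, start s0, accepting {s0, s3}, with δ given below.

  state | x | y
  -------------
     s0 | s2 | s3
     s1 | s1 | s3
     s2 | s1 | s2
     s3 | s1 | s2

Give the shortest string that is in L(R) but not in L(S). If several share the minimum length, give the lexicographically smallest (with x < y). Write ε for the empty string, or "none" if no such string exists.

The string xxx is accepted by R but not by S.
No shorter string lies in the difference, and xxx is the lexicographically first length-3 string in L(R) \ L(S).

xxx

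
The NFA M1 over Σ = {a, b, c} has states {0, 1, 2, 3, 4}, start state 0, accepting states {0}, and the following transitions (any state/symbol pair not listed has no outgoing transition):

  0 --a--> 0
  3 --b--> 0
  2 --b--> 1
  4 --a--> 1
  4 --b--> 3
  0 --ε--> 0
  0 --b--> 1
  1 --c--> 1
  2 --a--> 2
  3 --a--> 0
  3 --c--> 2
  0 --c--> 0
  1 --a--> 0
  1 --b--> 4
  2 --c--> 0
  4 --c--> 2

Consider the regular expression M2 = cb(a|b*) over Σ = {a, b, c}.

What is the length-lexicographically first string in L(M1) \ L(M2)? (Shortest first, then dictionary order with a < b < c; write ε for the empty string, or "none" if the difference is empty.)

ε

The empty string ε is accepted by M1 but not by M2.
Since ε is the unique shortest string, it is the required witness.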